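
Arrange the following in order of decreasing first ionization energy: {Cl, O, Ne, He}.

He > Ne > O > Cl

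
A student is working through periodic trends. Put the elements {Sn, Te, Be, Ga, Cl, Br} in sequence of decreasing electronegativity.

Cl, Br, Te, Sn, Ga, Be

Be is in period 2, group 2; Cl is in period 3, group 17; Ga is in period 4, group 13; Br is in period 4, group 17; Sn is in period 5, group 14; Te is in period 5, group 16.
Electronegativity increases across a period and decreases down a group, tracking effective nuclear charge and atomic size.
Here both period and group differ, so the two effects have to be weighed against each other.
Ga > Be: period and group pull opposite ways; the across-period shift dominates (1.81 vs 1.57).
Sn > Ga: the two effects oppose for this pair; the across-period effect wins (1.96 vs 1.81).
Te > Sn: both are in period 5; the period trend gives Te the larger value.
Br > Te: relative to Te, both the across-period and down-group shifts push Br's electronegativity up.
Cl > Br: Cl sits above Br in group 17, so the down-group effect alone puts Cl higher.
For reference (Pauling): Be 1.57, Cl 3.16, Ga 1.81, Br 2.96, Sn 1.96, Te 2.10.
So from highest to lowest: Cl > Br > Te > Sn > Ga > Be.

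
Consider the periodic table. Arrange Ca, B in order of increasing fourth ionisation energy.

IE_4 is the cost of taking one more electron from the +3 cation: Ca³⁺ is already 1 electron into the core; B³⁺ is the bare [He] core.
All of these are removing an electron from a noble-gas core or deeper; the smaller core (lower principal quantum number) is held far more tightly, and within a period the higher nuclear charge binds the same core more tightly.
Tabulated IE_4 (kJ/mol): Ca 6491, B 25026.
So the fourth ionization energies run Ca < B.

Ca < B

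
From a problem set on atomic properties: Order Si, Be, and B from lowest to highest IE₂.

The second ionization energy removes an electron from the +1 ion. For each element: Si⁺ still has 3 valence electrons; Be⁺ still has 1 valence electron; B⁺ still has 2 valence electrons.
All are still removing valence electrons, so compare the +1 ions as you would atoms: IE_2 generally rises across a period (higher Z_eff) and falls down a group (larger shell), subject to the usual subshell exceptions.
Valence configurations: Si⁺ [Ne]3s²3p¹, Be⁺ [He]2s¹, B⁺ [He]2s².
The numbers (kJ/mol): Si 1577, Be 1757, B 2427.
Overall IE_2 order: Si < Be < B.

Si < Be < B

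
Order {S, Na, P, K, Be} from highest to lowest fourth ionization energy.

IE_4 is the cost of taking one more electron from the +3 cation: S³⁺ still has 3 valence electrons; Na³⁺ is already 2 electrons into the core; P³⁺ still has 2 valence electrons; K³⁺ is already 2 electrons into the core; Be³⁺ is already 1 electron into the core.
Core electrons are held far more tightly than valence electrons, so K, Na and Be top the IE_4 order.
Valence configurations: S³⁺ [Ne]3s²3p¹, P³⁺ [Ne]3s².
S³⁺ loses a lone 3p electron whereas P³⁺ must break into a filled 3s² pair, so IE_4(P) > IE_4(S) even though S has the higher nuclear charge.
Approximate IE_4 values (kJ/mol): S 4556, Na 9543, P 4964, K 5877, Be 21007.
So the fourth ionization energies run S < P < K < Na < Be.

Be > Na > K > P > S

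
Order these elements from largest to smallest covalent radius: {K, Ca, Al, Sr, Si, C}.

K > Sr > Ca > Al > Si > C

C is in period 2, group 14; Al is in period 3, group 13; Si is in period 3, group 14; K is in period 4, group 1; Ca is in period 4, group 2; Sr is in period 5, group 2.
Moving right in a period, electrons are added to the same shell under a stronger nuclear pull, so atoms get smaller; moving down, a new shell is opened and atoms get larger.
Here both period and group differ, so the two effects have to be weighed against each other.
Si > C: they share group 14; the group trend gives Si the larger value.
Al > Si: both are in period 3; the period trend gives Al the larger value.
Ca > Al: relative to Al, both the across-period and down-group shifts push Ca's atomic radius up.
Sr > Ca: they share group 2; the group trend gives Sr the larger value.
K > Sr: the two effects oppose for this pair; the across-period effect wins (196 vs 185 pm).
Approximate values (pm): C 75, Al 126, Si 116, K 196, Ca 171, Sr 185.
So from largest to smallest: K > Sr > Ca > Al > Si > C.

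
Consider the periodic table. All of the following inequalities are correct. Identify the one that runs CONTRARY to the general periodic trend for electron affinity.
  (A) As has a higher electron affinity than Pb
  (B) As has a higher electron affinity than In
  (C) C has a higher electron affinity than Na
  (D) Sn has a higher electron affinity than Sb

The general trend: electron affinity increases across a period and decreases down a group.
(A) As (period 4, group 15) vs Pb (period 6, group 14): the stated order agrees with the simple trend.
(B) As (period 4, group 15) vs In (period 5, group 13): the stated order agrees with the simple trend.
(C) C (period 2, group 14) vs Na (period 3, group 1): the stated order agrees with the simple trend.
(D) Sn (period 5, group 14) vs Sb (period 5, group 15): the stated order contradicts the simple trend.
The exception is (D): adding an electron to Sb's half-filled 5p³ is unfavourable, so Sn has the more exothermic EA.

(D)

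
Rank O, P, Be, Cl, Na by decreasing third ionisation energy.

After 2 electrons have been removed, what remains? O²⁺ still has 4 valence electrons; P²⁺ still has 3 valence electrons; Be²⁺ is the bare [He] core; Cl²⁺ still has 5 valence electrons; Na²⁺ is already 1 electron into the core.
Core electrons are held far more tightly than valence electrons, so Na and Be top the IE_3 order.
Valence configurations: O²⁺ [He]2s²2p², P²⁺ [Ne]3s²3p¹, Cl²⁺ [Ne]3s²3p³.
The numbers (kJ/mol): O 5300, P 2914, Be 14849, Cl 3822, Na 6910.
Putting it together, IE_3: P < Cl < O < Na < Be.

Be > Na > O > Cl > P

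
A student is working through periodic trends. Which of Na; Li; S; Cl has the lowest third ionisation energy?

S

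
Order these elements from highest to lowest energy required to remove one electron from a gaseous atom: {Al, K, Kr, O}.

Kr, O, Al, K

Removing the outermost electron gets harder across a period and easier down a group.
These span different periods and groups, so the two trends combine.
Al > K: both effects reinforce here, so Al is clearly the higher of the two.
O > Al: both effects reinforce here, so O is clearly the higher of the two.
Kr > O: the two effects oppose for this pair; the across-period effect wins (1351 vs 1314 kJ/mol).
Tabulated first ionization energy (kJ/mol): O 1314, Al 578, K 419, Kr 1351.
So from highest to lowest: Kr > O > Al > K.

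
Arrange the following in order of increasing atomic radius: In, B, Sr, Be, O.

Be is in period 2, group 2; B is in period 2, group 13; O is in period 2, group 16; Sr is in period 5, group 2; In is in period 5, group 13.
Moving right in a period, electrons are added to the same shell under a stronger nuclear pull, so atoms get smaller; moving down, a new shell is opened and atoms get larger.
Here both period and group differ, so the two effects have to be weighed against each other.
B > O: both are in period 2; the period trend gives B the larger value.
Be > B: both are in period 2; the period trend gives Be the larger value.
In > Be: period and group pull opposite ways; the down-group shift dominates (142 vs 102 pm).
Sr > In: Sr lies to the left of In in period 5, so the across-period effect alone puts Sr larger.
Approximate values (pm): Be 102, B 85, O 63, Sr 185, In 142.
So from smallest to largest: O < B < Be < In < Sr.

O, B, Be, In, Sr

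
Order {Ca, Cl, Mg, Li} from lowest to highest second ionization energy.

Ca < Mg < Cl < Li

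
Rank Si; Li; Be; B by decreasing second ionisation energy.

Li, B, Be, Si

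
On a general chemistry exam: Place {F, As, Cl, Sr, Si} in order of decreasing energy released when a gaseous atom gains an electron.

F is in period 2, group 17; Si is in period 3, group 14; Cl is in period 3, group 17; As is in period 4, group 15; Sr is in period 5, group 2.
Atoms with high Z_eff and room in the valence shell (especially the halogens) have the most exothermic electron affinities.
These span different periods and groups, so the two trends combine.
As > Sr: relative to Sr, both the across-period and down-group shifts push As's electron affinity up.
Si > As: period and group pull opposite ways; the down-group shift dominates (134 vs 78 kJ/mol).
F > Si: relative to Si, both the across-period and down-group shifts push F's electron affinity up.
Cl > F: this pair runs against the simple trend — see the exception note.
Note the exception: Cl has a higher electron affinity than F, contrary to the simple trend — F's small 2p subshell makes the incoming electron feel strong e⁻–e⁻ repulsion, so Cl actually releases more energy on gaining an electron.
For reference (kJ/mol): F 328, Si 134, Cl 349, As 78, Sr 5.
So from highest to lowest: Cl > F > Si > As > Sr.

Cl, F, Si, As, Sr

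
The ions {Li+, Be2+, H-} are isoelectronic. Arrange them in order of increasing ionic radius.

All of these have 2 electrons, so size is governed by nuclear charge alone: the more protons, the stronger the pull on the same electron cloud, and the smaller the ion.
Nuclear charges: Be2+ (Z=4), Li+ (Z=3), H- (Z=1).
Smallest to largest: Be2+ < Li+ < H-.

Be2+ < Li+ < H-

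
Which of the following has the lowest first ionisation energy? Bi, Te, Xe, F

Bi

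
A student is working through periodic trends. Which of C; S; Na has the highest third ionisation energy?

After 2 electrons have been removed, what remains? C²⁺ still has 2 valence electrons; S²⁺ still has 4 valence electrons; Na²⁺ is already 1 electron into the core.
Pulling an electron out of a noble-gas core costs far more than removing a remaining valence electron, so Na sits at the high end of IE_3.
Valence configurations: C²⁺ [He]2s², S²⁺ [Ne]3s²3p².
Approximate IE_3 values (kJ/mol): C 4620, S 3357, Na 6910.
So the third ionization energies run S < C < Na.

Na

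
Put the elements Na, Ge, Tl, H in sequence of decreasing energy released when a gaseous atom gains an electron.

Ge > H > Na > Tl

H is in period 1, group 1; Na is in period 3, group 1; Ge is in period 4, group 14; Tl is in period 6, group 13.
EA tends to increase across a period and decrease down a group, though the pattern is less regular than for IE or radius.
These span different periods and groups, so the two trends combine.
Na > Tl: period and group pull opposite ways; the down-group shift dominates (53 vs 19 kJ/mol).
H > Na: they share group 1; the group trend gives H the larger value.
Ge > H: period and group pull opposite ways; the across-period shift dominates (119 vs 73 kJ/mol).
For reference (kJ/mol): H 73, Na 53, Ge 119, Tl 19.
So from highest to lowest: Ge > H > Na > Tl.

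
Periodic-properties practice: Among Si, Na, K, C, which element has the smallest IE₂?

Si

IE_2 is the cost of taking one more electron from the +1 cation: Si⁺ still has 3 valence electrons; Na⁺ is the bare [Ne] core; K⁺ is the bare [Ar] core; C⁺ still has 3 valence electrons.
Breaking into a closed-shell core is much more expensive than removing a leftover valence electron — K and Na have the largest IE_2 here.
Valence configurations: Si⁺ [Ne]3s²3p¹, C⁺ [He]2s²2p¹.
Approximate IE_2 values (kJ/mol): Si 1577, Na 4562, K 3052, C 2353.
So the second ionization energies run Si < C < K < Na.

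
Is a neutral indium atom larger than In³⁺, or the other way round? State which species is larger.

Forming In³⁺ removes 3 electrons from In. Fewer electrons for the same nuclear charge means less shielding and a higher Z_eff on the remaining electrons, and for main-group metals the entire outer shell is lost.
A cation is smaller than its parent atom: In³⁺ < In.

In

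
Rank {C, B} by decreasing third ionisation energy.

After 2 electrons have been removed, what remains? C²⁺ still has 2 valence electrons; B²⁺ still has 1 valence electron.
All are still removing valence electrons, so compare the +2 ions as you would atoms: IE_3 generally rises across a period (higher Z_eff) and falls down a group (larger shell), subject to the usual subshell exceptions.
Valence configurations: C²⁺ [He]2s², B²⁺ [He]2s¹.
The numbers (kJ/mol): C 4620, B 3660.
Putting it together, IE_3: B < C.

C > B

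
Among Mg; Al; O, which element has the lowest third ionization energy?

Al

Consider each +2 ion: Mg²⁺ is the bare [Ne] core; Al²⁺ still has 1 valence electron; O²⁺ still has 4 valence electrons.
Pulling an electron out of a noble-gas core costs far more than removing a remaining valence electron, so Mg sits at the high end of IE_3.
Valence configurations: Al²⁺ [Ne]3s¹, O²⁺ [He]2s²2p².
Tabulated IE_3 (kJ/mol): Mg 7733, Al 2745, O 5300.
So the third ionization energies run Al < O < Mg.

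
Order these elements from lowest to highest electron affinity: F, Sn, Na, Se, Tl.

Tl < Na < Sn < Se < F

F is in period 2, group 17; Na is in period 3, group 1; Se is in period 4, group 16; Sn is in period 5, group 14; Tl is in period 6, group 13.
Atoms with high Z_eff and room in the valence shell (especially the halogens) have the most exothermic electron affinities.
Here both period and group differ, so the two effects have to be weighed against each other.
Na > Tl: the two effects oppose for this pair; the down-group effect wins (53 vs 19 kJ/mol).
Sn > Na: period and group pull opposite ways; the across-period shift dominates (107 vs 53 kJ/mol).
Se > Sn: relative to Sn, both the across-period and down-group shifts push Se's electron affinity up.
F > Se: both effects reinforce here, so F is clearly the higher of the two.
Approximate values (kJ/mol): F 328, Na 53, Se 195, Sn 107, Tl 19.
So from lowest to highest: Tl < Na < Sn < Se < F.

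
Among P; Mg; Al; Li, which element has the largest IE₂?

Li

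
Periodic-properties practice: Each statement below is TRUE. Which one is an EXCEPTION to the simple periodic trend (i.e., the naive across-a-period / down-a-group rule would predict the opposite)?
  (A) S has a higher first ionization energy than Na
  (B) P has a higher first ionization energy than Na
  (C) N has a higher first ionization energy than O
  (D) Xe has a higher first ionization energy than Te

The general trend: first ionization energy increases across a period and decreases down a group.
(A) S (period 3, group 16) vs Na (period 3, group 1): the stated order agrees with the simple trend.
(B) P (period 3, group 15) vs Na (period 3, group 1): the stated order agrees with the simple trend.
(C) N (period 2, group 15) vs O (period 2, group 16): the stated order contradicts the simple trend.
(D) Xe (period 5, group 18) vs Te (period 5, group 16): the stated order agrees with the simple trend.
The exception is (C): pairing an electron in O's 2p⁴ costs repulsion energy, so O ionizes more easily than half-filled N (2p³).

(C)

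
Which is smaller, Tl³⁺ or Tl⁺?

Tl³⁺

Both ions have Z = 81 protons, but Tl³⁺ has lost more electrons, so its remaining electrons feel a larger effective nuclear charge per electron and are pulled in more tightly.
Higher positive charge → smaller ion, so Tl⁺ > Tl³⁺.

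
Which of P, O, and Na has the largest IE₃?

Na

The third ionization energy removes an electron from the +2 ion. For each element: P²⁺ still has 3 valence electrons; O²⁺ still has 4 valence electrons; Na²⁺ is already 1 electron into the core.
Pulling an electron out of a noble-gas core costs far more than removing a remaining valence electron, so Na sits at the high end of IE_3.
Valence configurations: P²⁺ [Ne]3s²3p¹, O²⁺ [He]2s²2p².
Tabulated IE_3 (kJ/mol): P 2914, O 5300, Na 6910.
So the third ionization energies run P < O < Na.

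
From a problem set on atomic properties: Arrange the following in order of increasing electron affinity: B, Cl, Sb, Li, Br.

B < Li < Sb < Br < Cl

Li is in period 2, group 1; B is in period 2, group 13; Cl is in period 3, group 17; Br is in period 4, group 17; Sb is in period 5, group 15.
Adding an electron releases more energy for atoms nearer the top right (short of the noble gases).
Here both period and group differ, so the two effects have to be weighed against each other.
Li > B: this pair runs against the simple trend — see the exception note.
Sb > Li: the two effects oppose for this pair; the across-period effect wins (103 vs 60 kJ/mol).
Br > Sb: relative to Sb, both the across-period and down-group shifts push Br's electron affinity up.
Cl > Br: Cl sits above Br in group 17, so the down-group effect alone puts Cl higher.
Note the exception: Li has a higher electron affinity than B, contrary to the simple trend — B's ns²np¹ configuration gives only a small electron affinity — the sparsely filled np subshell binds an added electron weakly.
For reference (kJ/mol): Li 60, B 27, Cl 349, Br 325, Sb 103.
So from lowest to highest: B < Li < Sb < Br < Cl.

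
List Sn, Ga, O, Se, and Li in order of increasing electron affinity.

Ga < Li < Sn < O < Se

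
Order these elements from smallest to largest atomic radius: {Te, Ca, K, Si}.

Si < Te < Ca < K

Atomic radius shrinks across a period as nuclear charge pulls the same shell inward, and grows down a group as new shells are added.
Neither a single period nor a single group — weigh both effects.
Te > Si: the two effects oppose for this pair; the down-group effect wins (136 vs 116 pm).
Ca > Te: period and group pull opposite ways; the across-period shift dominates (171 vs 136 pm).
K > Ca: both are in period 4; the period trend gives K the larger value.
Approximate values (pm): Si 116, K 196, Ca 171, Te 136.
So from smallest to largest: Si < Te < Ca < K.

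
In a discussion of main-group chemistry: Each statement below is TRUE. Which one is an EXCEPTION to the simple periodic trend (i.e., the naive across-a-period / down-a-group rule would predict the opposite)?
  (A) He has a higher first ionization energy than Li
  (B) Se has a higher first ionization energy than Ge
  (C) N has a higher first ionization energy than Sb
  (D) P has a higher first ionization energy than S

The general trend: first ionization energy increases across a period and decreases down a group.
(A) He (period 1, group 18) vs Li (period 2, group 1): the stated order agrees with the simple trend.
(B) Se (period 4, group 16) vs Ge (period 4, group 14): the stated order agrees with the simple trend.
(C) N (period 2, group 15) vs Sb (period 5, group 15): the stated order agrees with the simple trend.
(D) P (period 3, group 15) vs S (period 3, group 16): the stated order contradicts the simple trend.
The exception is (D): S (3p⁴) ionizes more easily than half-filled P (3p³) because the paired 3p electron in S is pushed out by e⁻–e⁻ repulsion.

(D)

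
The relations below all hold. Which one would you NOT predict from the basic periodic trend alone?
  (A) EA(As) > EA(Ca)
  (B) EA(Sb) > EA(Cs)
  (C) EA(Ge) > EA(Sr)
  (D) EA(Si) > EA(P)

The general trend: electron affinity increases across a period and decreases down a group.
(A) As (period 4, group 15) vs Ca (period 4, group 2): the stated order agrees with the simple trend.
(B) Sb (period 5, group 15) vs Cs (period 6, group 1): the stated order agrees with the simple trend.
(C) Ge (period 4, group 14) vs Sr (period 5, group 2): the stated order agrees with the simple trend.
(D) Si (period 3, group 14) vs P (period 3, group 15): the stated order contradicts the simple trend.
The exception is (D): adding an electron to P's half-filled 3p³ is unfavourable, so Si (3p²) has the more exothermic EA.

(D)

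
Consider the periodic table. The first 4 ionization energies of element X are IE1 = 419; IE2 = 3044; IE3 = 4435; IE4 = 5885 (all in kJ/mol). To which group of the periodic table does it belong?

Look for the largest jump between consecutive ionization energies: IE2/IE1 ≈ 7.3, far larger than any earlier ratio.
That jump marks the point where a core electron is being removed. So the atom has 1 valence electron.
A main-group element with 1 valence electron is in group 1.

Group 1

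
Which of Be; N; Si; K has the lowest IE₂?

Si

After 1 electron has been removed, what remains? Be⁺ still has 1 valence electron; N⁺ still has 4 valence electrons; Si⁺ still has 3 valence electrons; K⁺ is the bare [Ar] core.
Breaking into a closed-shell core is much more expensive than removing a leftover valence electron — K has the largest IE_2 here.
Valence configurations: Be⁺ [He]2s¹, N⁺ [He]2s²2p², Si⁺ [Ne]3s²3p¹.
Tabulated IE_2 (kJ/mol): Be 1757, N 2856, Si 1577, K 3052.
So the second ionization energies run Si < Be < N < K.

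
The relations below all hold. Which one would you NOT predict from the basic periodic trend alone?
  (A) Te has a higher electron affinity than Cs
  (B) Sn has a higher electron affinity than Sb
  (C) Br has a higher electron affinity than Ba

The general trend: electron affinity increases across a period and decreases down a group.
(A) Te (period 5, group 16) vs Cs (period 6, group 1): the stated order agrees with the simple trend.
(B) Sn (period 5, group 14) vs Sb (period 5, group 15): the stated order contradicts the simple trend.
(C) Br (period 4, group 17) vs Ba (period 6, group 2): the stated order agrees with the simple trend.
The exception is (B): adding an electron to Sb's half-filled 5p³ is unfavourable, so Sn has the more exothermic EA.

(B)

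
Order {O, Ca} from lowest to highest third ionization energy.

After 2 electrons have been removed, what remains? O²⁺ still has 4 valence electrons; Ca²⁺ is the bare [Ar] core.
Usually core removal costs more than valence removal, but here the competition is close: a tightly held n=2 valence electron can cost more to remove than an n=3 core electron, so the actual values have to decide it.
Approximate IE_3 values (kJ/mol): O 5300, Ca 4912.
Putting it together, IE_3: Ca < O.

Ca < O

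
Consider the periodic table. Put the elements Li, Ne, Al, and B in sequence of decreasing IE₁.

Ne > B > Al > Li

Li is in period 2, group 1; B is in period 2, group 13; Ne is in period 2, group 18; Al is in period 3, group 13.
IE₁ increases left→right with effective nuclear charge and decreases top→bottom as the valence shell moves farther out.
Neither a single period nor a single group — weigh both effects.
Al > Li: period and group pull opposite ways; the across-period shift dominates (578 vs 520 kJ/mol).
B > Al: they share group 13; the group trend gives B the larger value.
Ne > B: Ne lies to the right of B in period 2, so the across-period effect alone puts Ne higher.
Tabulated first ionization energy (kJ/mol): Li 520, B 801, Ne 2081, Al 578.
So from highest to lowest: Ne > B > Al > Li.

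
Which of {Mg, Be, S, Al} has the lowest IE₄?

S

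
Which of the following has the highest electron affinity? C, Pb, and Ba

C

C is in period 2, group 14; Ba is in period 6, group 2; Pb is in period 6, group 14.
Electron affinity generally becomes more exothermic across a period toward the halogens and less exothermic down a group.
Here both period and group differ, so the two effects have to be weighed against each other.
Pb > Ba: Pb lies to the right of Ba in period 6, so the across-period effect alone puts Pb higher.
C > Pb: C sits above Pb in group 14, so the down-group effect alone puts C higher.
Approximate values (kJ/mol): C 122, Ba 14, Pb 35.
The highest electron affinity among these belongs to C.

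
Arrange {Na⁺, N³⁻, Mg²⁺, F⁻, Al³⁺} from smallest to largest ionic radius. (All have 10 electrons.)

Al³⁺ < Mg²⁺ < Na⁺ < F⁻ < N³⁻

All of these have 10 electrons, so size is governed by nuclear charge alone: the more protons, the stronger the pull on the same electron cloud, and the smaller the ion.
Nuclear charges: Al³⁺ (Z=13), Mg²⁺ (Z=12), Na⁺ (Z=11), F⁻ (Z=9), N³⁻ (Z=7).
Smallest to largest: Al³⁺ < Mg²⁺ < Na⁺ < F⁻ < N³⁻.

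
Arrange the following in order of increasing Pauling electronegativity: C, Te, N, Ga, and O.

Ga, Te, C, N, O

C is in period 2, group 14; N is in period 2, group 15; O is in period 2, group 16; Ga is in period 4, group 13; Te is in period 5, group 16.
Smaller atoms with higher effective nuclear charge are more electronegative.
Here both period and group differ, so the two effects have to be weighed against each other.
Te > Ga: period and group pull opposite ways; the across-period shift dominates (2.10 vs 1.81).
C > Te: period and group pull opposite ways; the down-group shift dominates (2.55 vs 2.10).
N > C: both are in period 2; the period trend gives N the larger value.
O > N: O lies to the right of N in period 2, so the across-period effect alone puts O higher.
Tabulated electronegativity (Pauling): C 2.55, N 3.04, O 3.44, Ga 1.81, Te 2.10.
So from lowest to highest: Ga < Te < C < N < O.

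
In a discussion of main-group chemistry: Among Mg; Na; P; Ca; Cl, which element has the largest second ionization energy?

Na

IE_2 is the cost of taking one more electron from the +1 cation: Mg⁺ still has 1 valence electron; Na⁺ is the bare [Ne] core; P⁺ still has 4 valence electrons; Ca⁺ still has 1 valence electron; Cl⁺ still has 6 valence electrons.
Core electrons are held far more tightly than valence electrons, so Na tops the IE_2 order.
Valence configurations: Mg⁺ [Ne]3s¹, P⁺ [Ne]3s²3p², Ca⁺ [Ar]4s¹, Cl⁺ [Ne]3s²3p⁴.
Approximate IE_2 values (kJ/mol): Mg 1451, Na 4562, P 1907, Ca 1145, Cl 2298.
Overall IE_2 order: Ca < Mg < P < Cl < Na.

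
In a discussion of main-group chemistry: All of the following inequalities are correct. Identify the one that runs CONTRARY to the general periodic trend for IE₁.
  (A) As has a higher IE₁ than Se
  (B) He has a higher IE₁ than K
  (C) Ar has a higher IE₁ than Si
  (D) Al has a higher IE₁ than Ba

(A)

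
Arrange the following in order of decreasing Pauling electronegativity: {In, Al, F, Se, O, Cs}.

F > O > Se > In > Al > Cs

O is in period 2, group 16; F is in period 2, group 17; Al is in period 3, group 13; Se is in period 4, group 16; In is in period 5, group 13; Cs is in period 6, group 1.
Atoms toward the upper right of the periodic table pull bonding electrons most strongly.
These span different periods and groups, so the two trends combine.
Al > Cs: relative to Cs, both the across-period and down-group shifts push Al's electronegativity up.
In > Al: this pair runs against the simple trend — see the exception note.
Se > In: relative to In, both the across-period and down-group shifts push Se's electronegativity up.
O > Se: they share group 16; the group trend gives O the larger value.
F > O: both are in period 2; the period trend gives F the larger value.
Note the exception: In has a higher electronegativity than Al, contrary to the simple trend — poor shielding by filled d (and f) subshells raises the heavier element's effective nuclear charge more than the simple down-group trend predicts.
For reference (Pauling): O 3.44, F 3.98, Al 1.61, Se 2.55, In 1.78, Cs 0.79.
So from highest to lowest: F > O > Se > In > Al > Cs.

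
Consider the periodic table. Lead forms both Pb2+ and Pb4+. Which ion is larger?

Pb2+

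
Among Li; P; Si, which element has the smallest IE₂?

The second ionization energy removes an electron from the +1 ion. For each element: Li⁺ is the bare [He] core; P⁺ still has 4 valence electrons; Si⁺ still has 3 valence electrons.
Breaking into a closed-shell core is much more expensive than removing a leftover valence electron — Li has the largest IE_2 here.
Valence configurations: P⁺ [Ne]3s²3p², Si⁺ [Ne]3s²3p¹.
Tabulated IE_2 (kJ/mol): Li 7298, P 1907, Si 1577.
Overall IE_2 order: Si < P < Li.

Si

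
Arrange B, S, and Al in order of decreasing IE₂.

IE_2 is the cost of taking one more electron from the +1 cation: B⁺ still has 2 valence electrons; S⁺ still has 5 valence electrons; Al⁺ still has 2 valence electrons.
All are still removing valence electrons, so compare the +1 ions as you would atoms: IE_2 generally rises across a period (higher Z_eff) and falls down a group (larger shell), subject to the usual subshell exceptions.
Valence configurations: B⁺ [He]2s², S⁺ [Ne]3s²3p³, Al⁺ [Ne]3s².
The numbers (kJ/mol): B 2427, S 2252, Al 1817.
So the second ionization energies run Al < S < B.

B > S > Al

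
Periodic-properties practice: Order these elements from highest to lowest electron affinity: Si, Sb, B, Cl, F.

Cl > F > Si > Sb > B

B is in period 2, group 13; F is in period 2, group 17; Si is in period 3, group 14; Cl is in period 3, group 17; Sb is in period 5, group 15.
Electron affinity generally becomes more exothermic across a period toward the halogens and less exothermic down a group.
Here both period and group differ, so the two effects have to be weighed against each other.
Sb > B: period and group pull opposite ways; the across-period shift dominates (103 vs 27 kJ/mol).
Si > Sb: the two effects oppose for this pair; the down-group effect wins (134 vs 103 kJ/mol).
F > Si: relative to Si, both the across-period and down-group shifts push F's electron affinity up.
Cl > F: this pair runs against the simple trend — see the exception note.
Note the exception: Cl has a higher electron affinity than F, contrary to the simple trend — F's small 2p subshell makes the incoming electron feel strong e⁻–e⁻ repulsion, so Cl actually releases more energy on gaining an electron.
Approximate values (kJ/mol): B 27, F 328, Si 134, Cl 349, Sb 103.
So from highest to lowest: Cl > F > Si > Sb > B.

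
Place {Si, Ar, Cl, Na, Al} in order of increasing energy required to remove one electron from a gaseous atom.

Na < Al < Si < Cl < Ar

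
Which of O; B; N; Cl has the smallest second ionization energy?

Consider each +1 ion: O⁺ still has 5 valence electrons; B⁺ still has 2 valence electrons; N⁺ still has 4 valence electrons; Cl⁺ still has 6 valence electrons.
All are still removing valence electrons, so compare the +1 ions as you would atoms: IE_2 generally rises across a period (higher Z_eff) and falls down a group (larger shell), subject to the usual subshell exceptions.
Valence configurations: O⁺ [He]2s²2p³, B⁺ [He]2s², N⁺ [He]2s²2p², Cl⁺ [Ne]3s²3p⁴.
The numbers (kJ/mol): O 3388, B 2427, N 2856, Cl 2298.
Overall IE_2 order: Cl < B < N < O.

Cl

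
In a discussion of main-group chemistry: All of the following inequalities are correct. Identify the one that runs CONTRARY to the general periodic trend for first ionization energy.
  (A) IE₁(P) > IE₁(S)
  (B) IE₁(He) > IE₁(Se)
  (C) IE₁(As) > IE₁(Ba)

(A)

The general trend: first ionization energy increases across a period and decreases down a group.
(A) P (period 3, group 15) vs S (period 3, group 16): the stated order contradicts the simple trend.
(B) He (period 1, group 18) vs Se (period 4, group 16): the stated order agrees with the simple trend.
(C) As (period 4, group 15) vs Ba (period 6, group 2): the stated order agrees with the simple trend.
The exception is (A): S (3p⁴) ionizes more easily than half-filled P (3p³) because the paired 3p electron in S is pushed out by e⁻–e⁻ repulsion.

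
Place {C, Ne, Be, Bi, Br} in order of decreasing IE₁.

Ne > Br > C > Be > Bi

Be is in period 2, group 2; C is in period 2, group 14; Ne is in period 2, group 18; Br is in period 4, group 17; Bi is in period 6, group 15.
Removing the outermost electron gets harder across a period and easier down a group.
Here both period and group differ, so the two effects have to be weighed against each other.
Be > Bi: period and group pull opposite ways; the down-group shift dominates (900 vs 703 kJ/mol).
C > Be: both are in period 2; the period trend gives C the larger value.
Br > C: the two effects oppose for this pair; the across-period effect wins (1140 vs 1086 kJ/mol).
Ne > Br: both effects reinforce here, so Ne is clearly the higher of the two.
For reference (kJ/mol): Be 900, C 1086, Ne 2081, Br 1140, Bi 703.
So from highest to lowest: Ne > Br > C > Be > Bi.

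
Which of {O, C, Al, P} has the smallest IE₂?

The second ionization energy removes an electron from the +1 ion. For each element: O⁺ still has 5 valence electrons; C⁺ still has 3 valence electrons; Al⁺ still has 2 valence electrons; P⁺ still has 4 valence electrons.
All are still removing valence electrons, so compare the +1 ions as you would atoms: IE_2 generally rises across a period (higher Z_eff) and falls down a group (larger shell), subject to the usual subshell exceptions.
Valence configurations: O⁺ [He]2s²2p³, C⁺ [He]2s²2p¹, Al⁺ [Ne]3s², P⁺ [Ne]3s²3p².
Tabulated IE_2 (kJ/mol): O 3388, C 2353, Al 1817, P 1907.
So the second ionization energies run Al < P < C < O.

Al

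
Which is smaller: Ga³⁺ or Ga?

Forming Ga³⁺ removes 3 electrons from Ga. Fewer electrons for the same nuclear charge means less shielding and a higher Z_eff on the remaining electrons, and for main-group metals the entire outer shell is lost.
A cation is smaller than its parent atom: Ga³⁺ < Ga.

Ga³⁺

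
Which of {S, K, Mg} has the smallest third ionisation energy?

S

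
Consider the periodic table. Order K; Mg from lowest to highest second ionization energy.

Mg < K

After 1 electron has been removed, what remains? K⁺ is the bare [Ar] core; Mg⁺ still has 1 valence electron.
Pulling an electron out of a noble-gas core costs far more than removing a remaining valence electron, so K sits at the high end of IE_2.
Tabulated IE_2 (kJ/mol): K 3052, Mg 1451.
Overall IE_2 order: Mg < K.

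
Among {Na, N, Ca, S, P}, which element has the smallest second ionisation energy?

IE_2 is the cost of taking one more electron from the +1 cation: Na⁺ is the bare [Ne] core; N⁺ still has 4 valence electrons; Ca⁺ still has 1 valence electron; S⁺ still has 5 valence electrons; P⁺ still has 4 valence electrons.
Core electrons are held far more tightly than valence electrons, so Na tops the IE_2 order.
Valence configurations: N⁺ [He]2s²2p², Ca⁺ [Ar]4s¹, S⁺ [Ne]3s²3p³, P⁺ [Ne]3s²3p².
Approximate IE_2 values (kJ/mol): Na 4562, N 2856, Ca 1145, S 2252, P 1907.
Putting it together, IE_2: Ca < P < S < N < Na.

Ca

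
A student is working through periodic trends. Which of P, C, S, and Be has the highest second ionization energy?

C

The second ionization energy removes an electron from the +1 ion. For each element: P⁺ still has 4 valence electrons; C⁺ still has 3 valence electrons; S⁺ still has 5 valence electrons; Be⁺ still has 1 valence electron.
All are still removing valence electrons, so compare the +1 ions as you would atoms: IE_2 generally rises across a period (higher Z_eff) and falls down a group (larger shell), subject to the usual subshell exceptions.
Valence configurations: P⁺ [Ne]3s²3p², C⁺ [He]2s²2p¹, S⁺ [Ne]3s²3p³, Be⁺ [He]2s¹.
The numbers (kJ/mol): P 1907, C 2353, S 2252, Be 1757.
Overall IE_2 order: Be < P < S < C.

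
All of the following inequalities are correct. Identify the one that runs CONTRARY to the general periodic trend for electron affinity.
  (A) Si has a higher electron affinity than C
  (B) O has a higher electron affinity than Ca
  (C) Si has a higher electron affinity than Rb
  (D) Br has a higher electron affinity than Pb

The general trend: electron affinity increases across a period and decreases down a group.
(A) Si (period 3, group 14) vs C (period 2, group 14): the stated order contradicts the simple trend.
(B) O (period 2, group 16) vs Ca (period 4, group 2): the stated order agrees with the simple trend.
(C) Si (period 3, group 14) vs Rb (period 5, group 1): the stated order agrees with the simple trend.
(D) Br (period 4, group 17) vs Pb (period 6, group 14): the stated order agrees with the simple trend.
The exception is (A): Si's larger, more diffuse 3p orbitals accept an added electron slightly more readily than C's compact 2p.

(A)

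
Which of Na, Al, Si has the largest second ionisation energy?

Na

After 1 electron has been removed, what remains? Na⁺ is the bare [Ne] core; Al⁺ still has 2 valence electrons; Si⁺ still has 3 valence electrons.
Pulling an electron out of a noble-gas core costs far more than removing a remaining valence electron, so Na sits at the high end of IE_2.
Valence configurations: Al⁺ [Ne]3s², Si⁺ [Ne]3s²3p¹.
Si⁺ loses a lone 3p electron whereas Al⁺ must break into a filled 3s² pair, so IE_2(Al) > IE_2(Si) even though Si has the higher nuclear charge.
The numbers (kJ/mol): Na 4562, Al 1817, Si 1577.
Hence IE_2: Si < Al < Na.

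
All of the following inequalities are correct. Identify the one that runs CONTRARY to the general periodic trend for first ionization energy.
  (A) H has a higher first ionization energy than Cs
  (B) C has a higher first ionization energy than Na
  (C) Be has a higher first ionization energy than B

(C)

The general trend: first ionization energy increases across a period and decreases down a group.
(A) H (period 1, group 1) vs Cs (period 6, group 1): the stated order agrees with the simple trend.
(B) C (period 2, group 14) vs Na (period 3, group 1): the stated order agrees with the simple trend.
(C) Be (period 2, group 2) vs B (period 2, group 13): the stated order contradicts the simple trend.
The exception is (C): removing B's lone 2p electron is easier than breaking Be's filled 2s².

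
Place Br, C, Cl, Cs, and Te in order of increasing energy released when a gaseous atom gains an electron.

C is in period 2, group 14; Cl is in period 3, group 17; Br is in period 4, group 17; Te is in period 5, group 16; Cs is in period 6, group 1.
Atoms with high Z_eff and room in the valence shell (especially the halogens) have the most exothermic electron affinities.
These span different periods and groups, so the two trends combine.
C > Cs: both effects reinforce here, so C is clearly the higher of the two.
Te > C: period and group pull opposite ways; the across-period shift dominates (190 vs 122 kJ/mol).
Br > Te: both effects reinforce here, so Br is clearly the higher of the two.
Cl > Br: Cl sits above Br in group 17, so the down-group effect alone puts Cl higher.
Approximate values (kJ/mol): C 122, Cl 349, Br 325, Te 190, Cs 46.
So from lowest to highest: Cs < C < Te < Br < Cl.

Cs < C < Te < Br < Cl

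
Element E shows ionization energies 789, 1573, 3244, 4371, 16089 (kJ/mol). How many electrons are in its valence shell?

Look for the largest jump between consecutive ionization energies: IE5/IE4 ≈ 3.7, far larger than any earlier ratio.
That jump marks the point where a core electron is being removed. So the atom has 4 valence electrons.

4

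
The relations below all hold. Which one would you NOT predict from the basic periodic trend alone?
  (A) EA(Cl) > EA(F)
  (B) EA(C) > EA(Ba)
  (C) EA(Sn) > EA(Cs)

The general trend: electron affinity increases across a period and decreases down a group.
(A) Cl (period 3, group 17) vs F (period 2, group 17): the stated order contradicts the simple trend.
(B) C (period 2, group 14) vs Ba (period 6, group 2): the stated order agrees with the simple trend.
(C) Sn (period 5, group 14) vs Cs (period 6, group 1): the stated order agrees with the simple trend.
The exception is (A): F's small 2p subshell makes the incoming electron feel strong e⁻–e⁻ repulsion, so Cl actually releases more energy on gaining an electron.

(A)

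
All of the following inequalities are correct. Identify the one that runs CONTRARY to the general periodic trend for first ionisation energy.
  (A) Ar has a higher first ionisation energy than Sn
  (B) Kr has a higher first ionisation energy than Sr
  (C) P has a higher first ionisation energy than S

(C)

The general trend: first ionisation energy increases across a period and decreases down a group.
(A) Ar (period 3, group 18) vs Sn (period 5, group 14): the stated order agrees with the simple trend.
(B) Kr (period 4, group 18) vs Sr (period 5, group 2): the stated order agrees with the simple trend.
(C) P (period 3, group 15) vs S (period 3, group 16): the stated order contradicts the simple trend.
The exception is (C): S (3p⁴) ionizes more easily than half-filled P (3p³) because the paired 3p electron in S is pushed out by e⁻–e⁻ repulsion.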